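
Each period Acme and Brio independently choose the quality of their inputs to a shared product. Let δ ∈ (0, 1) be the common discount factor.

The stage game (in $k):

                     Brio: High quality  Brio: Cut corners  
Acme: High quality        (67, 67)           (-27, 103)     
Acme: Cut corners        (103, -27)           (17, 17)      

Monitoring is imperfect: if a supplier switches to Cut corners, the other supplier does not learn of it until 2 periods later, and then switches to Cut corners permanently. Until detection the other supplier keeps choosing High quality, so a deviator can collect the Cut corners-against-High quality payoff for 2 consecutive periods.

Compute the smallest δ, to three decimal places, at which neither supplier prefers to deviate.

0.647

The best deviation is to choose Cut corners for all 2 undetected periods, earning 103 each, then 17 forever once detected.
Deviation value: 103(1−δ^2)/(1−δ) + 17δ^2/(1−δ); cooperation value: 67/(1−δ).
IC: 67 ≥ 103(1−δ^2) + 17δ^2 = 103 − 86δ^2.
So δ^2 ≥ 36/86 = 18/43, giving δ ≥ (18/43)^(1/2) ≈ 0.647.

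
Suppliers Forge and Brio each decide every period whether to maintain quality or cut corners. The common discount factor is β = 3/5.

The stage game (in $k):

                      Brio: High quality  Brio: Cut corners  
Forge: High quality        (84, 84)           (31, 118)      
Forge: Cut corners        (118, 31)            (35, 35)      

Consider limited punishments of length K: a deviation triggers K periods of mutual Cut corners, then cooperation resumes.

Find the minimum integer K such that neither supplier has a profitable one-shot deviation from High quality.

No profitable deviation requires (84−35)(β+…+β^K) ≥ 118−84, i.e. β+…+β^K ≥ 34/49 ≈ 0.6939.
With β = 3/5, the partial sums are K=1: 0.6000, K=2: 0.9600.
K = 2 is the first length at which the sum reaches 0.6939.

2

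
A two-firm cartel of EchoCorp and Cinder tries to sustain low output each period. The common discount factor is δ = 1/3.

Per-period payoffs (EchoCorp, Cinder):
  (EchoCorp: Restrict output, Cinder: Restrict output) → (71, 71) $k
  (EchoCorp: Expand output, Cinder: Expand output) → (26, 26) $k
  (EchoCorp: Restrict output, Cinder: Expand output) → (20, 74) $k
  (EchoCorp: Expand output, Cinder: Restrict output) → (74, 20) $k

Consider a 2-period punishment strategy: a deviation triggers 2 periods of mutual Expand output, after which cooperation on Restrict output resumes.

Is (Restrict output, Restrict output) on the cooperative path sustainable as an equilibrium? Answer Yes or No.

Yes

A one-shot deviation gives 74 now, then 26 for 2 periods, then back to 71.
Gain from deviating: (74−71) today; loss: (71−26) in each of the next 2 periods.
No-deviation condition: (71−26)(δ+…+δ^2) ≥ 74−71, i.e. δ+…+δ^2 ≥ 1/15.
At δ = 1/3: δ+…+δ^2 = 0.4444 ≥ 0.0667.
So cooperation is sustainable.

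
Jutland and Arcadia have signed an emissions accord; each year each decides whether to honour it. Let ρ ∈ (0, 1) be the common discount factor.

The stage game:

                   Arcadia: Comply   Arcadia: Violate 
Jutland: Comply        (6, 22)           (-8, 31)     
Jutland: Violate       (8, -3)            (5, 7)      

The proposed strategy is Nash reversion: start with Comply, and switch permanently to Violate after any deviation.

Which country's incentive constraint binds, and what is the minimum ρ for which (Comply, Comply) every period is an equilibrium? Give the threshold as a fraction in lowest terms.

Jutland; ρ ≥ 2/3

Jutland: cooperation gives 6 each period; deviation gives 8 once then 5 forever.
  6/(1−ρ) ≥ 8 + 5ρ/(1−ρ) ⇒ ρ ≥ 2/3.
Arcadia: cooperation gives 22 each period; deviation gives 31 once then 7 forever.
  ρ ≥ 9/24 = 3/8.
Both must hold, so the binding constraint is Jutland's: ρ ≥ 2/3.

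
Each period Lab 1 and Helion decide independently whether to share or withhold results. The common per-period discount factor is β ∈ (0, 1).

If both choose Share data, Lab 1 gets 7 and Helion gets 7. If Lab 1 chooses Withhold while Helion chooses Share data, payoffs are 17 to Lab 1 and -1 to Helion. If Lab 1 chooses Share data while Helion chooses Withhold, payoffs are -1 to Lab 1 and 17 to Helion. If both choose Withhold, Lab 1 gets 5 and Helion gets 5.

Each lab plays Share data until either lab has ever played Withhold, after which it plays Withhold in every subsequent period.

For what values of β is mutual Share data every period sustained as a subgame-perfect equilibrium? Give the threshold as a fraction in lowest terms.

5/6

Under grim trigger the critical discount factor is (T−C)/(T−P) with T = 17, C = 7, P = 5.
β* = (17−7)/(17−5) = 10/12 = 5/6.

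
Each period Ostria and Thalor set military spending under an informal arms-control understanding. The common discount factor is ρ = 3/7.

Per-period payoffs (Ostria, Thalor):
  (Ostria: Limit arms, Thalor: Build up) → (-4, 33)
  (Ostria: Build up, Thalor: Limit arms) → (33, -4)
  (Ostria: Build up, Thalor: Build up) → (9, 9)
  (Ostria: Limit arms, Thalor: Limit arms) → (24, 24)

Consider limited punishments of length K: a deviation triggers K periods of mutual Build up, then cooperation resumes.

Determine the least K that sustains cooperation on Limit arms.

2

No profitable deviation requires (24−9)(ρ+…+ρ^K) ≥ 33−24, i.e. ρ+…+ρ^K ≥ 3/5 ≈ 0.6000.
With ρ = 3/7, the partial sums are K=1: 0.4286, K=2: 0.6122.
K = 2 is the first length at which the sum reaches 0.6000.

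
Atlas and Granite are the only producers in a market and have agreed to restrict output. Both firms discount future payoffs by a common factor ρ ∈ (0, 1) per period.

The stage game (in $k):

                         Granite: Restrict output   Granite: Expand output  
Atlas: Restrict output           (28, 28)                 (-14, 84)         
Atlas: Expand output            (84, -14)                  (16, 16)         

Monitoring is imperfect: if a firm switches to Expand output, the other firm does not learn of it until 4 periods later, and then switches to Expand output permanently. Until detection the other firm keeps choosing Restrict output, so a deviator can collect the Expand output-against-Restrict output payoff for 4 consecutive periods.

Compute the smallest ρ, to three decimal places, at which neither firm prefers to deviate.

A deviator earns 84 for 4 periods, then 16 forever; cooperating earns 28 forever. Multiplying the IC by (1−ρ):
28 ≥ 84(1−ρ^4) + 16ρ^4, so 68·ρ^4 ≥ 56 and ρ^4 ≥ 14/17.
ρ ≥ (14/17)^(1/4) ≈ 0.953.

0.953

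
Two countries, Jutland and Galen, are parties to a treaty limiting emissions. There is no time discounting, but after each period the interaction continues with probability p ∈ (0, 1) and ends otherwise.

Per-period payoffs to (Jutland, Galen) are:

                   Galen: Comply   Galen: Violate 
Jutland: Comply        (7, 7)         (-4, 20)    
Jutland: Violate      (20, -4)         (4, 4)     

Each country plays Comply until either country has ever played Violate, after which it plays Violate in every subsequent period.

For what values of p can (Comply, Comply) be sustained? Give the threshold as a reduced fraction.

Expected cooperation value is 7 + p·7 + p²·7 + … = 7/(1−p); deviation gives 20 + p·4/(1−p).
7 ≥ 20(1−p) + 4p ⇒ 16p ≥ 13 ⇒ p ≥ 13/16.

13/16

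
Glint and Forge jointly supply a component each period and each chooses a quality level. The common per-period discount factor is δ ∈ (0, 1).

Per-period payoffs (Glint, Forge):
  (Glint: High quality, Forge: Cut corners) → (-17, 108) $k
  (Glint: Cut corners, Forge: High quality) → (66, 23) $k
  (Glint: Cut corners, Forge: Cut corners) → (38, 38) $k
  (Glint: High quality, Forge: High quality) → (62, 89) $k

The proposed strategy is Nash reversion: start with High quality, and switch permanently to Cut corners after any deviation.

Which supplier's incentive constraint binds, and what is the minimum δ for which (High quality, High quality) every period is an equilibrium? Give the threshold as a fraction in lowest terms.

Forge; δ ≥ 19/70

Glint: cooperation gives 62 each period; deviation gives 66 once then 38 forever.
  62/(1−δ) ≥ 66 + 38δ/(1−δ) ⇒ δ ≥ 4/28 = 1/7.
Forge: cooperation gives 89 each period; deviation gives 108 once then 38 forever.
  δ ≥ 19/70.
Both must hold, so the binding constraint is Forge's: δ ≥ 19/70.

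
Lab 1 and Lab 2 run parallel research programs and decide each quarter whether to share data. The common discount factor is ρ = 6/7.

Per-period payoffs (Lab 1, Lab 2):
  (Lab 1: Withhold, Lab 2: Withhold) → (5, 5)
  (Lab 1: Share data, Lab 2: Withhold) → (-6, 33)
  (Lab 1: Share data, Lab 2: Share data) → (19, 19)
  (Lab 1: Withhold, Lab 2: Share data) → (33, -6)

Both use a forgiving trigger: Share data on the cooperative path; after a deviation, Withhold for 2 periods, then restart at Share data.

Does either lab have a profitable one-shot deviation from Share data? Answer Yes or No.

No

Comparing payoff streams over the 3 periods until play realigns: cooperate → 19(1+ρ+…+ρ^2); deviate → 33 + 5(ρ+…+ρ^2).
Cooperation is sustained iff (19−5)(ρ+…+ρ^2) ≥ 33−19.
ρ+…+ρ^2 = 6/7·(1−(6/7)^2)/(1−6/7) = 1.5918, and (33−19)/(19−5) = 1.0000.
1.5918 ≥ 1.0000, so cooperation is sustainable.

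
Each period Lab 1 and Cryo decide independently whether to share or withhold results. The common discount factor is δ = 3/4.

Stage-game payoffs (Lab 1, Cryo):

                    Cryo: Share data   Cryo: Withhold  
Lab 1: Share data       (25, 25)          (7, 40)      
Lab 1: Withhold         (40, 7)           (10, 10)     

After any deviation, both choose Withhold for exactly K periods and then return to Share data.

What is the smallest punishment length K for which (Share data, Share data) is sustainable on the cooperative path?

2

Need Σ_{k=1}^{K} δ^k ≥ (40−25)/(25−10) = 1.0000 at δ = 3/4.
At K = 1 the sum is 0.7500 < 1.0000; at K = 2 it is 1.3125 ≥ 1.0000.
So the minimum punishment length is K = 2.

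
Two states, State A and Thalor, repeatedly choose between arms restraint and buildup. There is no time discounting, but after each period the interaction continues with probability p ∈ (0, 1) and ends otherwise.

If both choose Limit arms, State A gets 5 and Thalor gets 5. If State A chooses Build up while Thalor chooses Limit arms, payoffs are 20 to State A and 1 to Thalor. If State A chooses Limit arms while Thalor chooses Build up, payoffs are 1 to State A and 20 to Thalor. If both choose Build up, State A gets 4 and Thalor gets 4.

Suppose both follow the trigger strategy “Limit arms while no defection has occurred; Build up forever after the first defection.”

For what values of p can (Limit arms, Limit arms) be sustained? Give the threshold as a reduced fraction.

Expected cooperation value is 5 + p·5 + p²·5 + … = 5/(1−p); deviation gives 20 + p·4/(1−p).
5 ≥ 20(1−p) + 4p ⇒ 16p ≥ 15 ⇒ p ≥ 15/16.

15/16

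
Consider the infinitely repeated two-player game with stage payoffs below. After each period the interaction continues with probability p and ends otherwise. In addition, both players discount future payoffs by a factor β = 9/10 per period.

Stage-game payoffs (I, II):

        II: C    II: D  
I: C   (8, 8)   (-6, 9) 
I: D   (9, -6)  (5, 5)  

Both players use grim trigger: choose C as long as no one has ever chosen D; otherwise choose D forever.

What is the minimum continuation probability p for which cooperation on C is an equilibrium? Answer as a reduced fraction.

5/18

With continuation probability p and discount β, the effective per-period discount factor is βp.
Grim-trigger IC: βp ≥ (9−8)/(9−5) = 1/4.
So p ≥ (1/4)/(9/10) = 5/18.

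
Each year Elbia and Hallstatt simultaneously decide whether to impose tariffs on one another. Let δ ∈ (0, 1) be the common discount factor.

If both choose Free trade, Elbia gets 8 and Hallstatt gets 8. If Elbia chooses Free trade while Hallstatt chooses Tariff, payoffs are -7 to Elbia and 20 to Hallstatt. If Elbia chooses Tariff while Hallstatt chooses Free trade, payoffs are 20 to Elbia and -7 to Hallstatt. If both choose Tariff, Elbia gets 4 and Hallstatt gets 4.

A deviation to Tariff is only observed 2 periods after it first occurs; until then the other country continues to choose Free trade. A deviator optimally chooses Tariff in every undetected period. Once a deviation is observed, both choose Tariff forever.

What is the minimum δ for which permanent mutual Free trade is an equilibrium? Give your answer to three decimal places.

0.866

Deviating for the 2 undetected periods gains 20−8 = 12 per period over cooperation, then loses 8−4 = 4 per period forever once punishment starts.
Gain: 12(1 + δ + … + δ^1); loss: 4·δ^2/(1−δ).
No profitable deviation ⇔ 12(1−δ^2) ≤ 4·δ^2, i.e. δ^2 ≥ 12/(12+4) = 3/4.
Hence δ ≥ (3/4)^(1/2) ≈ 0.866.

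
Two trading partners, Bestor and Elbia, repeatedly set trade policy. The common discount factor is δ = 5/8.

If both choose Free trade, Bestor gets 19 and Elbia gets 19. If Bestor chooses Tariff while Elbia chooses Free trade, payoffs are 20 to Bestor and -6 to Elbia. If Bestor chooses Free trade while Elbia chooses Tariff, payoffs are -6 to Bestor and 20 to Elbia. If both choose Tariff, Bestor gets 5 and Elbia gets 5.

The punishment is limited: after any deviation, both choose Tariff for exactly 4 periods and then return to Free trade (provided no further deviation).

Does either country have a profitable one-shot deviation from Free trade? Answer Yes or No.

No

A one-shot deviation gives 20 now, then 5 for 4 periods, then back to 19.
Gain from deviating: (20−19) today; loss: (19−5) in each of the next 4 periods.
No-deviation condition: (19−5)(δ+…+δ^4) ≥ 20−19, i.e. δ+…+δ^4 ≥ 1/14.
At δ = 5/8: δ+…+δ^4 = 1.4124 ≥ 0.0714.
So cooperation is sustainable.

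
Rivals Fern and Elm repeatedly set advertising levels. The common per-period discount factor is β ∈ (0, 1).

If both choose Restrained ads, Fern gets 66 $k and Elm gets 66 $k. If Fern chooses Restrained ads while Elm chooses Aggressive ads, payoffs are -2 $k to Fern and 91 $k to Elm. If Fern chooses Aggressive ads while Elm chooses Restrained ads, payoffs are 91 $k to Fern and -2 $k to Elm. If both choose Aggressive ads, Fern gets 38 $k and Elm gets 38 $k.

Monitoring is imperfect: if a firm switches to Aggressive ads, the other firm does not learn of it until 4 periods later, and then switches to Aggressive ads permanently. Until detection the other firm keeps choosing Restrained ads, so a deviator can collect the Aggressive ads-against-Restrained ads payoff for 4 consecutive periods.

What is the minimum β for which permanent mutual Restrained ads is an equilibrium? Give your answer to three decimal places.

0.829

The best deviation is to choose Aggressive ads for all 4 undetected periods, earning 91 each, then 38 forever once detected.
Deviation value: 91(1−β^4)/(1−β) + 38β^4/(1−β); cooperation value: 66/(1−β).
IC: 66 ≥ 91(1−β^4) + 38β^4 = 91 − 53β^4.
So β^4 ≥ 25/53, giving β ≥ (25/53)^(1/4) ≈ 0.829.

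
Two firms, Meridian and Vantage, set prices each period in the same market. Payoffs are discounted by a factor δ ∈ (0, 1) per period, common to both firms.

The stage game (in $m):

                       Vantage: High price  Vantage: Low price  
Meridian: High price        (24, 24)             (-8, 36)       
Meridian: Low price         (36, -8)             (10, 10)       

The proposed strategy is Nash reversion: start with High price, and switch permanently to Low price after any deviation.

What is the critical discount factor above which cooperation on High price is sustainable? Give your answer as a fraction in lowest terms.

Under grim trigger the critical discount factor is (T−C)/(T−P) with T = 36, C = 24, P = 10.
δ* = (36−24)/(36−10) = 12/26 = 6/13.

6/13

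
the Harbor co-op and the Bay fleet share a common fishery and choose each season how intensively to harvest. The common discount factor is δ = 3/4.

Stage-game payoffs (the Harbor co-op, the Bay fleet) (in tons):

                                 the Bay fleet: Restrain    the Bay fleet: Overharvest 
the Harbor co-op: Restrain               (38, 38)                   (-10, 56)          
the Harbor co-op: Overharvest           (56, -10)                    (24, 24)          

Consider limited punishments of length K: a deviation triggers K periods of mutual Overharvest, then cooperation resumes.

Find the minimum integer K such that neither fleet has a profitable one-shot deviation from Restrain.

2

Need Σ_{k=1}^{K} δ^k ≥ (56−38)/(38−24) = 1.2857 at δ = 3/4.
At K = 1 the sum is 0.7500 < 1.2857; at K = 2 it is 1.3125 ≥ 1.2857.
So the minimum punishment length is K = 2.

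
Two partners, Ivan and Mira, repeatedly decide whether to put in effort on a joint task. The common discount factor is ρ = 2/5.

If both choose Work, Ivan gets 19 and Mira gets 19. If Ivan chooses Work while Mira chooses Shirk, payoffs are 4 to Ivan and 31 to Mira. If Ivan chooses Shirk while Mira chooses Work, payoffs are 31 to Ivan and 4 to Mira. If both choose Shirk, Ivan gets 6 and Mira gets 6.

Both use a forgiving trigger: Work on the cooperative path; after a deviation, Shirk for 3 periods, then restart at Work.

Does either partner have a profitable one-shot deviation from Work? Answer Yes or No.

Yes

Comparing payoff streams over the 4 periods until play realigns: cooperate → 19(1+ρ+…+ρ^3); deviate → 31 + 6(ρ+…+ρ^3).
Cooperation is sustained iff (19−6)(ρ+…+ρ^3) ≥ 31−19.
ρ+…+ρ^3 = 2/5·(1−(2/5)^3)/(1−2/5) = 0.6240, and (31−19)/(19−6) = 0.9231.
0.6240 < 0.9231, so cooperation is not sustainable.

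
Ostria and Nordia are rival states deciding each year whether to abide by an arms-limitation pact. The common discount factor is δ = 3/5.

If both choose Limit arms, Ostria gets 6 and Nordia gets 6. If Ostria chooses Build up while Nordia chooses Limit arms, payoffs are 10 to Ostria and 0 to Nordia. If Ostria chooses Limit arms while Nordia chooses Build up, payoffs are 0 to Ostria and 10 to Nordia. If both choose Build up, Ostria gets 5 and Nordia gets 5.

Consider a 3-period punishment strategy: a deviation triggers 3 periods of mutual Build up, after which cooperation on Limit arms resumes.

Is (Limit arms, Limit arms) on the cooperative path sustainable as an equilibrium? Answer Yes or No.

No

IC: δ+…+δ^3 ≥ (10−6)/(6−5) = 4.
At δ = 3/5: partial sum = 1.1760 < 4.0000. Cooperation not sustainable.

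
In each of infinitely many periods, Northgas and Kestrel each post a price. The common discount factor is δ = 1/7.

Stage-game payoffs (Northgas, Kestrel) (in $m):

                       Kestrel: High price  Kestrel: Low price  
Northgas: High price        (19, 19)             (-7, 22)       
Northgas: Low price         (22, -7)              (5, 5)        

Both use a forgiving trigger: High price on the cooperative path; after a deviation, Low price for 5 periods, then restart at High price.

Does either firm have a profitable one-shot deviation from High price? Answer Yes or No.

A one-shot deviation gives 22 now, then 5 for 5 periods, then back to 19.
Gain from deviating: (22−19) today; loss: (19−5) in each of the next 5 periods.
No-deviation condition: (19−5)(δ+…+δ^5) ≥ 22−19, i.e. δ+…+δ^5 ≥ 3/14.
At δ = 1/7: δ+…+δ^5 = 0.1667 < 0.2143.
So cooperation is not sustainable.

Yes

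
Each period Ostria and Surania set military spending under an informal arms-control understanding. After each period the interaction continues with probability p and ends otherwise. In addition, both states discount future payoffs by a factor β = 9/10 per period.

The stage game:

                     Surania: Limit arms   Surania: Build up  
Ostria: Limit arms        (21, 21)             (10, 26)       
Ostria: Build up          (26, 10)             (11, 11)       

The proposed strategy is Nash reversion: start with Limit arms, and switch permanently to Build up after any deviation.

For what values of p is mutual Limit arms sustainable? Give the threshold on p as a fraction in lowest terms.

10/27

Expected continuation weight on next period's payoff is β·p = 9/10·p, which plays the role of the discount factor.
Cooperation requires 9/10·p ≥ (26−21)/(26−11) = 1/3, hence p ≥ 10/27.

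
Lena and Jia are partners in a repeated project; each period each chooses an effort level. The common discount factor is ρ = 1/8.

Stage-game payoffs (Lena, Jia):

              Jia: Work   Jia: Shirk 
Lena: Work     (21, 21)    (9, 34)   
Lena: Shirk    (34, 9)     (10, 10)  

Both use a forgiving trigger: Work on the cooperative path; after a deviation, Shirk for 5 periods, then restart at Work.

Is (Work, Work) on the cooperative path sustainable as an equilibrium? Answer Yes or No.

No

A one-shot deviation gives 34 now, then 10 for 5 periods, then back to 21.
Gain from deviating: (34−21) today; loss: (21−10) in each of the next 5 periods.
No-deviation condition: (21−10)(ρ+…+ρ^5) ≥ 34−21, i.e. ρ+…+ρ^5 ≥ 13/11.
At ρ = 1/8: ρ+…+ρ^5 = 0.1429 < 1.1818.
So cooperation is not sustainable.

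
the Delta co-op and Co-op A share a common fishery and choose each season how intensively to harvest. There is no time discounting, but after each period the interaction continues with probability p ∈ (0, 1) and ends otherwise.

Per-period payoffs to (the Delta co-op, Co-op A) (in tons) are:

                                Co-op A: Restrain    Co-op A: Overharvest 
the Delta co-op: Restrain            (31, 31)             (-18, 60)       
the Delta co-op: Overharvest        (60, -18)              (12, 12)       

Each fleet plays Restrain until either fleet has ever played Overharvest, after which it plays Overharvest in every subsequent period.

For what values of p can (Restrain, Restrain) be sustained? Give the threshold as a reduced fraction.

29/48

Expected cooperation value is 31 + p·31 + p²·31 + … = 31/(1−p); deviation gives 60 + p·12/(1−p).
31 ≥ 60(1−p) + 12p ⇒ 48p ≥ 29 ⇒ p ≥ 29/48.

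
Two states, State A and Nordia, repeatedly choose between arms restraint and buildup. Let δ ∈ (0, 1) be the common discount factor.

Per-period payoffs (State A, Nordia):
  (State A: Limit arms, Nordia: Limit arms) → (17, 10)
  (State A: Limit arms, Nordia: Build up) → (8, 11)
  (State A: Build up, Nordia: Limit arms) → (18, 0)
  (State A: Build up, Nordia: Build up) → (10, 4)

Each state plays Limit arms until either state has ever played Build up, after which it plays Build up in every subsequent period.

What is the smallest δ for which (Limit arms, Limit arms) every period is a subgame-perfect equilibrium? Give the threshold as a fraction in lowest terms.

State A: cooperation gives 17 each period; deviation gives 18 once then 10 forever.
  17/(1−δ) ≥ 18 + 10δ/(1−δ) ⇒ δ ≥ 1/8.
Nordia: cooperation gives 10 each period; deviation gives 11 once then 4 forever.
  δ ≥ 1/7.
Both must hold, so the binding constraint is Nordia's: δ ≥ 1/7.

1/7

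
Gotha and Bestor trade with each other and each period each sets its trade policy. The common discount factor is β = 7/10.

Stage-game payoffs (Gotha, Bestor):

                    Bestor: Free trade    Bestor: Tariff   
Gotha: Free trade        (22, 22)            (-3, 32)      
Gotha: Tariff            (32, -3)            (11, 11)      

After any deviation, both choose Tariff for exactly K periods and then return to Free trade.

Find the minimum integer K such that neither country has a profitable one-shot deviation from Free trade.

No profitable deviation requires (22−11)(β+…+β^K) ≥ 32−22, i.e. β+…+β^K ≥ 10/11 ≈ 0.9091.
With β = 7/10, the partial sums are K=1: 0.7000, K=2: 1.1900.
K = 2 is the first length at which the sum reaches 0.9091.

2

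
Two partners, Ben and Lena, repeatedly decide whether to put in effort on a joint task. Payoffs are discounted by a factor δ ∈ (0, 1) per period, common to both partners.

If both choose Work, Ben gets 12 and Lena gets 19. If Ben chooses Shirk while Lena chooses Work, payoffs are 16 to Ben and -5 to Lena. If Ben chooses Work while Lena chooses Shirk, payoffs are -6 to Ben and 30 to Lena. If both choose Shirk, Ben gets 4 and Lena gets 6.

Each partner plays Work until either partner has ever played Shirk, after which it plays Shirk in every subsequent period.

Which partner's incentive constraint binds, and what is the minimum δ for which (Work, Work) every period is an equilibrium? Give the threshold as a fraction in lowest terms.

Lena; δ ≥ 11/24

For Ben: deviation gain 16−12 = 4, per-period punishment loss 12−4 = 8. IC gives δ ≥ 4/12 = 1/3.
For Lena: gain 11, loss 13 per period, so δ ≥ 11/24.
The tighter constraint is Lena's, so cooperation needs δ ≥ 11/24.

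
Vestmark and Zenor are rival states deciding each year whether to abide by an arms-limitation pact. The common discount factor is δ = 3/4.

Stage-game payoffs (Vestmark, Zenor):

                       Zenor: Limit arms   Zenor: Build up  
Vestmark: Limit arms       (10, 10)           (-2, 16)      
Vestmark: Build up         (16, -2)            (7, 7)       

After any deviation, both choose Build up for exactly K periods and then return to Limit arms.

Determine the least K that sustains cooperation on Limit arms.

4

No profitable deviation requires (10−7)(δ+…+δ^K) ≥ 16−10, i.e. δ+…+δ^K ≥ 2 ≈ 2.0000.
With δ = 3/4, the partial sums are K=1: 0.7500, K=2: 1.3125, K=3: 1.7344, K=4: 2.0508.
K = 4 is the first length at which the sum reaches 2.0000.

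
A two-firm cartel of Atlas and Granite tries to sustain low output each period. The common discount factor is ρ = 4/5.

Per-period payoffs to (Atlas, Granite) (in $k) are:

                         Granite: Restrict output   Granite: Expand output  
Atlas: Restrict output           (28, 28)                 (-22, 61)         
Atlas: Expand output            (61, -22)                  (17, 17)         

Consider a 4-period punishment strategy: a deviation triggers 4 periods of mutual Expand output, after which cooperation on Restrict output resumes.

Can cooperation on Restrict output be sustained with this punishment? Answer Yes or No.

Comparing payoff streams over the 5 periods until play realigns: cooperate → 28(1+ρ+…+ρ^4); deviate → 61 + 17(ρ+…+ρ^4).
Cooperation is sustained iff (28−17)(ρ+…+ρ^4) ≥ 61−28.
ρ+…+ρ^4 = 4/5·(1−(4/5)^4)/(1−4/5) = 2.3616, and (61−28)/(28−17) = 3.0000.
2.3616 < 3.0000, so cooperation is not sustainable.

No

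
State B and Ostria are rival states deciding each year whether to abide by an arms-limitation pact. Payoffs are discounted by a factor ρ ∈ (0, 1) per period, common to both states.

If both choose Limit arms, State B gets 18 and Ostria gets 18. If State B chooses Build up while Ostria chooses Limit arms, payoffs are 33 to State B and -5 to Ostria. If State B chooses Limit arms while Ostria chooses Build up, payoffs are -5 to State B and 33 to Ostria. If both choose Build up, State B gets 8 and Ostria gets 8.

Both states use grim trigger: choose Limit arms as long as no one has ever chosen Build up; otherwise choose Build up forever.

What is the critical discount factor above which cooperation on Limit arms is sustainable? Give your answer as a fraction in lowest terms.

Cooperation forever yields 18 each period: 18/(1−ρ).
Deviating yields 33 once, then 8 forever: 33 + 8ρ/(1−ρ).
No profitable deviation requires 18/(1−ρ) ≥ 33 + 8ρ/(1−ρ).
Multiplying by (1−ρ): 18 ≥ 33(1−ρ) + 8ρ = 33 − 25ρ.
So 25ρ ≥ 15, i.e. ρ ≥ 15/25 = 3/5.

3/5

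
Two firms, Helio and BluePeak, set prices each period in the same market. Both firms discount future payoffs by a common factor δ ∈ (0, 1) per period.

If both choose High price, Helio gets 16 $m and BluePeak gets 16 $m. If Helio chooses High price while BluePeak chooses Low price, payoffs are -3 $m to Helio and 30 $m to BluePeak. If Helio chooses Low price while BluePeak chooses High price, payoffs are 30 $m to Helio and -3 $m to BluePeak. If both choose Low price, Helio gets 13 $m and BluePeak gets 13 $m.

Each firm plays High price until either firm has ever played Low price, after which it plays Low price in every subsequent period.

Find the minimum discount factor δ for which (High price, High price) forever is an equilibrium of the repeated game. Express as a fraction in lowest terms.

14/17

16/(1−δ) ≥ 30 + 13δ/(1−δ)
16 ≥ 30 − 17δ
δ ≥ 14/17.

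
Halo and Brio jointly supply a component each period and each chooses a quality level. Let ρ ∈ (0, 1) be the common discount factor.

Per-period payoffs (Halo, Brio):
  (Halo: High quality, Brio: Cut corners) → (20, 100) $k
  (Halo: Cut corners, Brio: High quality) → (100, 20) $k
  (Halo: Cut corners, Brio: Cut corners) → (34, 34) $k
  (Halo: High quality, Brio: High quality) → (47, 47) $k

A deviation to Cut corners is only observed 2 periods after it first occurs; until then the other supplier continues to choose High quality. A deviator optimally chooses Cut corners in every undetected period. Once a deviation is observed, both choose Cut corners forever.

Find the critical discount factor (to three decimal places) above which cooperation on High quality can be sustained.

Deviating for the 2 undetected periods gains 100−47 = 53 per period over cooperation, then loses 47−34 = 13 per period forever once punishment starts.
Gain: 53(1 + ρ + … + ρ^1); loss: 13·ρ^2/(1−ρ).
No profitable deviation ⇔ 53(1−ρ^2) ≤ 13·ρ^2, i.e. ρ^2 ≥ 53/(53+13) = 53/66.
Hence ρ ≥ (53/66)^(1/2) ≈ 0.896.

0.896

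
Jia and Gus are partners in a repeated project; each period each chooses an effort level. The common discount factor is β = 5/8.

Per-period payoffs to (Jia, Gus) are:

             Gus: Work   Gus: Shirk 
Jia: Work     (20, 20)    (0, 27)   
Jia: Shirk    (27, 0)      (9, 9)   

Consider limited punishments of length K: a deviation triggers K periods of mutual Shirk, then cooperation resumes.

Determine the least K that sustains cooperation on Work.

Need Σ_{k=1}^{K} β^k ≥ (27−20)/(20−9) = 0.6364 at β = 5/8.
At K = 1 the sum is 0.6250 < 0.6364; at K = 2 it is 1.0156 ≥ 0.6364.
So the minimum punishment length is K = 2.

2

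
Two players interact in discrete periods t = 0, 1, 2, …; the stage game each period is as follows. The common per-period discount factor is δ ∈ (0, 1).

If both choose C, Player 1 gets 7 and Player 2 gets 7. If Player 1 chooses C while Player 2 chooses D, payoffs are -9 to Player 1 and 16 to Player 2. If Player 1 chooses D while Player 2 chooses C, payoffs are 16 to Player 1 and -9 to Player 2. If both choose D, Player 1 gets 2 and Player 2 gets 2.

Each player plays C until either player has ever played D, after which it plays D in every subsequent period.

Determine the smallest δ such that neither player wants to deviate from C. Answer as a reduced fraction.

One-period gain from deviating is 16 − 7 = 9. The loss is 7 − 2 = 5 in every subsequent period, with present value 5·δ/(1−δ).
Deviation is unprofitable when 5·δ/(1−δ) ≥ 9, i.e. δ/(1−δ) ≥ 9/5.
Equivalently δ ≥ 9/(9+5) = 9/14.

9/14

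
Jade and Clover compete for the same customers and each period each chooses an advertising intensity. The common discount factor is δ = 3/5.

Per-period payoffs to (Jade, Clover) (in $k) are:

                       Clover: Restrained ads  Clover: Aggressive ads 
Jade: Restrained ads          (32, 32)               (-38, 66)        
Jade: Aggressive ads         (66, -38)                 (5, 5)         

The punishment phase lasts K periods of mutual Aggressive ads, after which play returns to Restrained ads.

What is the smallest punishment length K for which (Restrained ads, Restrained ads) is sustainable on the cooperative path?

IC: δ(1−δ^K)/(1−δ) ≥ (66−32)/(32−5) = 34/27.
With δ = 3/5: need 1 − δ^K ≥ 34/27·(1−3/5)/(3/5), i.e. δ^K ≤ 0.1605.
Since (3/5)^3 = 0.2160 and (3/5)^4 = 0.1296, the smallest such K is 4.

4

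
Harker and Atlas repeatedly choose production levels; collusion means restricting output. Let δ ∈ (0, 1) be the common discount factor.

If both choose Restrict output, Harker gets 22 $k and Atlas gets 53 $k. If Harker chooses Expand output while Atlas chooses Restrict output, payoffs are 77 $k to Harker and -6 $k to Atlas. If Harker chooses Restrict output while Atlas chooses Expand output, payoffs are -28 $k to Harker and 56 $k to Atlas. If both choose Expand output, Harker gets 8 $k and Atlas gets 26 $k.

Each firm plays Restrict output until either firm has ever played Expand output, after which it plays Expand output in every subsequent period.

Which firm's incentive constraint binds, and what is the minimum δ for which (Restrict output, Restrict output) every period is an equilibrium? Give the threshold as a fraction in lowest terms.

For Harker: deviation gain 77−22 = 55, per-period punishment loss 22−8 = 14. IC gives δ ≥ 55/69.
For Atlas: gain 3, loss 27 per period, so δ ≥ 3/30 = 1/10.
The tighter constraint is Harker's, so cooperation needs δ ≥ 55/69.

Harker; δ ≥ 55/69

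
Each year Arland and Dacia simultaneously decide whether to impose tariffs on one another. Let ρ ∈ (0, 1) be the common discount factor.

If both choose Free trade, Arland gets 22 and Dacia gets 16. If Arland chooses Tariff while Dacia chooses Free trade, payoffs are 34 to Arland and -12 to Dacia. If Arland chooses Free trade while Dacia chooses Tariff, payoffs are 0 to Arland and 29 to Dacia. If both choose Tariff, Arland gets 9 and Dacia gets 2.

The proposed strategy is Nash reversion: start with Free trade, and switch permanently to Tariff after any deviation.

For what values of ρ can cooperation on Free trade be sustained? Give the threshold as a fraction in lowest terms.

13/27

Arland: cooperation gives 22 each period; deviation gives 34 once then 9 forever.
  22/(1−ρ) ≥ 34 + 9ρ/(1−ρ) ⇒ ρ ≥ 12/25.
Dacia: cooperation gives 16 each period; deviation gives 29 once then 2 forever.
  ρ ≥ 13/27.
Both must hold, so the binding constraint is Dacia's: ρ ≥ 13/27.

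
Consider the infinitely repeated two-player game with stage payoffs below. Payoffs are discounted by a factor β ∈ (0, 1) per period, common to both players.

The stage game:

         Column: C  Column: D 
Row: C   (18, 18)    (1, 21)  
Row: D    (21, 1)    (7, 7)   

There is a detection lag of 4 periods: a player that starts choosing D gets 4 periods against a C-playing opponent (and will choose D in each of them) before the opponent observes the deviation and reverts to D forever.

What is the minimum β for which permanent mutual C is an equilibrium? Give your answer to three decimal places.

0.680

Deviating for the 4 undetected periods gains 21−18 = 3 per period over cooperation, then loses 18−7 = 11 per period forever once punishment starts.
Gain: 3(1 + β + … + β^3); loss: 11·β^4/(1−β).
No profitable deviation ⇔ 3(1−β^4) ≤ 11·β^4, i.e. β^4 ≥ 3/(3+11) = 3/14.
Hence β ≥ (3/14)^(1/4) ≈ 0.680.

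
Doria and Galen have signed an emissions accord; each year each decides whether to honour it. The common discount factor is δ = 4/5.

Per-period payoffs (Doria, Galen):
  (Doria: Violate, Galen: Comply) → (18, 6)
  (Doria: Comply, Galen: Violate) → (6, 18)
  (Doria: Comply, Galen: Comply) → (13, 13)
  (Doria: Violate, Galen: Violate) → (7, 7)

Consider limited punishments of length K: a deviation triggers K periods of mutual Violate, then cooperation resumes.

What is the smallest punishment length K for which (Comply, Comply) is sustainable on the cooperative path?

No profitable deviation requires (13−7)(δ+…+δ^K) ≥ 18−13, i.e. δ+…+δ^K ≥ 5/6 ≈ 0.8333.
With δ = 4/5, the partial sums are K=1: 0.8000, K=2: 1.4400.
K = 2 is the first length at which the sum reaches 0.8333.

2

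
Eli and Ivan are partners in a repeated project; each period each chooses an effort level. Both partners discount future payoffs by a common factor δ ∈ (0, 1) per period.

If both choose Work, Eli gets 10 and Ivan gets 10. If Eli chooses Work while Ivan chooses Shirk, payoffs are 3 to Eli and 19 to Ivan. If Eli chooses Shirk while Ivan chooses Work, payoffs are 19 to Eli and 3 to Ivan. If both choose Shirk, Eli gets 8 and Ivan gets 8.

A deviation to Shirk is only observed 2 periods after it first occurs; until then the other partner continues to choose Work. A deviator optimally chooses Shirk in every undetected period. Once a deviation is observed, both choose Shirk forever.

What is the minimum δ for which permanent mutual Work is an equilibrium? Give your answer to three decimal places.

The best deviation is to choose Shirk for all 2 undetected periods, earning 19 each, then 8 forever once detected.
Deviation value: 19(1−δ^2)/(1−δ) + 8δ^2/(1−δ); cooperation value: 10/(1−δ).
IC: 10 ≥ 19(1−δ^2) + 8δ^2 = 19 − 11δ^2.
So δ^2 ≥ 9/11, giving δ ≥ (9/11)^(1/2) ≈ 0.905.

0.905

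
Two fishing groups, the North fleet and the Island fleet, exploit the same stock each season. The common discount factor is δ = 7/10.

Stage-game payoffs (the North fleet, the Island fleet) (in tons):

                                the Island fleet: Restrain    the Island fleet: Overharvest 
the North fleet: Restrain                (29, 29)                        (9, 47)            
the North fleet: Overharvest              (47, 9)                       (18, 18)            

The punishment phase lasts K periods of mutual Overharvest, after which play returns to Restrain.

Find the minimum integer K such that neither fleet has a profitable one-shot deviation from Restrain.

4

Need Σ_{k=1}^{K} δ^k ≥ (47−29)/(29−18) = 1.6364 at δ = 7/10.
At K = 3 the sum is 1.5330 < 1.6364; at K = 4 it is 1.7731 ≥ 1.6364.
So the minimum punishment length is K = 4.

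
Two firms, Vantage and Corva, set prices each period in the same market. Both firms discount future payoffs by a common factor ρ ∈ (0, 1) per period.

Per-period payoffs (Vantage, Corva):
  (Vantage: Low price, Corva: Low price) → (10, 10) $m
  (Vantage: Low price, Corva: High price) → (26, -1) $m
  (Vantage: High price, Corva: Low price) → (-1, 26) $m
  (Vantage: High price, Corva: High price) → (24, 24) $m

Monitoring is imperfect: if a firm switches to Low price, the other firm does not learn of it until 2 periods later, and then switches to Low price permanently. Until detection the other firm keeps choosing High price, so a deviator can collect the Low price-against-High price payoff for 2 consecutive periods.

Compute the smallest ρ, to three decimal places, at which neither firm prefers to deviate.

The best deviation is to choose Low price for all 2 undetected periods, earning 26 each, then 10 forever once detected.
Deviation value: 26(1−ρ^2)/(1−ρ) + 10ρ^2/(1−ρ); cooperation value: 24/(1−ρ).
IC: 24 ≥ 26(1−ρ^2) + 10ρ^2 = 26 − 16ρ^2.
So ρ^2 ≥ 2/16 = 1/8, giving ρ ≥ (1/8)^(1/2) ≈ 0.354.

0.354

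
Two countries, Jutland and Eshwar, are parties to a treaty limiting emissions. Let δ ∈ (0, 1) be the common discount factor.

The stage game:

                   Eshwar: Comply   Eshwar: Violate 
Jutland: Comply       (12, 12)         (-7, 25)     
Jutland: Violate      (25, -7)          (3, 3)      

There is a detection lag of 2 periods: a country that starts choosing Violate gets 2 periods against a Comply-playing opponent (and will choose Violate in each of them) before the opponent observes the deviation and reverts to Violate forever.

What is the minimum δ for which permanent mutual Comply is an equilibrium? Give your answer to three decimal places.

0.769

The best deviation is to choose Violate for all 2 undetected periods, earning 25 each, then 3 forever once detected.
Deviation value: 25(1−δ^2)/(1−δ) + 3δ^2/(1−δ); cooperation value: 12/(1−δ).
IC: 12 ≥ 25(1−δ^2) + 3δ^2 = 25 − 22δ^2.
So δ^2 ≥ 13/22, giving δ ≥ (13/22)^(1/2) ≈ 0.769.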